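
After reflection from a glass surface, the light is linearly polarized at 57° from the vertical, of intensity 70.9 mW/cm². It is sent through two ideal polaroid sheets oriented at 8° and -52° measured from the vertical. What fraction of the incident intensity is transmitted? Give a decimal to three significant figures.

I/I₀ ≈ 0.108

By Malus's law, I₁ = 70.9 mW/cm² · cos²(49°) = 30.52 mW/cm².
I₂ = I₁ · cos²(60°) = 30.52 · 0.25 = 7.629 mW/cm².
Transmitted fraction = 0.1076.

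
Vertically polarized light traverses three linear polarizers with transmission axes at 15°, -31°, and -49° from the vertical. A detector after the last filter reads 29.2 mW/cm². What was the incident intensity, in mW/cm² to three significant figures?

I₀ ≈ 71.7 mW/cm²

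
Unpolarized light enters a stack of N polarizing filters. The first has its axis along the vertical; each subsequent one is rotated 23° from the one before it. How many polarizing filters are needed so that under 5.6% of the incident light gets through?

N = 15

First polarizer halves the unpolarized light: factor 1/2.
Each further stage multiplies by cos²(23°) = 0.8473.
After N polarizers: T = 0.5·0.8473^(N−1). Require T < 0.056 ⇒ N−1 > ln(0.056/0.5)/ln(0.8473) = 13.21, so N−1 ≥ 14 and N = 15.
Check: N=15 gives T = 0.04917 < 0.056; N=14 gives T = 0.05803.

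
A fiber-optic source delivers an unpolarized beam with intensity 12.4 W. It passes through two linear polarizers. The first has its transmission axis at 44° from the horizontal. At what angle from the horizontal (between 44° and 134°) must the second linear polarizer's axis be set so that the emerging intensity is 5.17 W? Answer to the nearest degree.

Unpolarized light through the first polarizer → I₁ = ½ I₀, now polarized at 44°.
Target fraction: 5.17 / 12.4 W = 0.4169 of I₀.
Need I₂/I₀ = 0.4169, so cos²(θ − 44°) = 0.4169 / 0.5 = 0.8339.
θ − 44° = arccos(√0.8339) = 24.1°, giving θ ≈ 44 + 24.1 = 68.1°.

θ ≈ 68°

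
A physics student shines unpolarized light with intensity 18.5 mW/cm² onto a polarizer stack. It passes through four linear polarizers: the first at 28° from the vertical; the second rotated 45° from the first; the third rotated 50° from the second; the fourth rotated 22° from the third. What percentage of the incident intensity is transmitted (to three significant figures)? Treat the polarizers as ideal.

≈ 8.88%

Unpolarized light through the first polarizer → I₁ = 18.5 mW/cm²/2 = 9.25 mW/cm², polarized at 28°.
I₂ = I₁ · cos²(45°) = 9.25 · 0.5 = 4.625 mW/cm².
I₃ = I₂ · cos²(50°) = 4.625 · 0.4132 = 1.911 mW/cm².
I₄ = I₃ · cos²(22°) = 1.911 · 0.8597 = 1.643 mW/cm².
That is 8.88% of the incident intensity.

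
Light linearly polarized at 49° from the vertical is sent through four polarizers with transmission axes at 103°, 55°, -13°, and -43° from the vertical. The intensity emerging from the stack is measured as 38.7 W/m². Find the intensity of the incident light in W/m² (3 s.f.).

By Malus's law, I₁ = I₀ cos²(103° − 49°) = I₀ cos²(54°) = 0.3455 I₀.
I₂ = I₁ cos²(55° − 103°) = 0.3455 I₀ · cos²(48°) = 0.1547 I₀.
I₃ = I₂ cos²(-13° − 55°) = 0.1547 I₀ · cos²(68°) = 0.02171 I₀.
I₄ = I₃ cos²(-43° + 13°) = 0.02171 I₀ · cos²(30°) = 0.01628 I₀.
So 38.7 W/m² = 0.01628 I₀, giving I₀ = 38.7/0.01628 = 2377 W/m².

I₀ ≈ 2380 W/m²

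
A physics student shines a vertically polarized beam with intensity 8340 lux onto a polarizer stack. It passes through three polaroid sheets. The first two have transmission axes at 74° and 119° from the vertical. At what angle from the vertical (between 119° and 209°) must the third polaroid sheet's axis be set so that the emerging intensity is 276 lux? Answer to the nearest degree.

θ ≈ 140°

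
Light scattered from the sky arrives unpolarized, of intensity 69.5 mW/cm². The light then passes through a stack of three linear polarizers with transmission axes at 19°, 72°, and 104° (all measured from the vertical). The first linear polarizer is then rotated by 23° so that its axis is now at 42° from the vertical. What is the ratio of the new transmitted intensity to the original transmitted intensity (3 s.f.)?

I_new/I_old ≈ 2.07

Before rotation:
Unpolarized light through the first polarizer → I₁ = ½ I₀, now polarized at 19°.
I₂ = I₁ cos²(72° − 19°) = 0.5 I₀ · cos²(53°) = 0.1811 I₀.
I₃ = I₂ cos²(104° − 72°) = 0.1811 I₀ · cos²(32°) = 0.1302 I₀.
After rotation:
Unpolarized light through the first polarizer → I₁ = ½ I₀, now polarized at 42°.
I₂ = I₁ cos²(72° − 42°) = 0.5 I₀ · cos²(30°) = 0.375 I₀.
I₃ = I₂ cos²(104° − 72°) = 0.375 I₀ · cos²(32°) = 0.2697 I₀.
Ratio = 0.2697 / 0.1302 = 2.071.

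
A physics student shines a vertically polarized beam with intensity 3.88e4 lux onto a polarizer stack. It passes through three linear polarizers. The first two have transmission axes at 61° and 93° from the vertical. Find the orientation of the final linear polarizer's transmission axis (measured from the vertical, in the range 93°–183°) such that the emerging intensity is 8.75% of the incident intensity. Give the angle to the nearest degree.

By Malus's law, I₁ = I₀ cos²(61° − 0°) = I₀ cos²(61°) = 0.235 I₀.
I₂ = I₁ cos²(93° − 61°) = 0.235 I₀ · cos²(32°) = 0.169 I₀.
Need I₃/I₀ = 0.0875, so cos²(θ − 93°) = 0.0875 / 0.169 = 0.5176.
θ − 93° = arccos(√0.5176) = 44.0°, giving θ ≈ 93 + 44.0 = 137.0°.

θ ≈ 137°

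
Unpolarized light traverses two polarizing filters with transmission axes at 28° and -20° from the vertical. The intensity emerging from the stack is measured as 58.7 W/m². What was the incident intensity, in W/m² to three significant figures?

Unpolarized light through the first polarizer → I₁ = ½ I₀, now polarized at 28°.
I₂ = I₁ cos²(-20° − 28°) = 0.5 I₀ · cos²(48°) = 0.2239 I₀.
So 58.7 W/m² = 0.2239 I₀, giving I₀ = 58.7/0.2239 = 262.2 W/m².

I₀ ≈ 262 W/m²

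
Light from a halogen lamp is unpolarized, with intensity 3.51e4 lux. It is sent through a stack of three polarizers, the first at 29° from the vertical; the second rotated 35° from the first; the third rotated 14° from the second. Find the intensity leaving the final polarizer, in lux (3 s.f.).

I ≈ 1.11e4 lux

Unpolarized light through the first polarizer → I₁ = 3.51e4 lux/2 = 1.755e+04 lux, polarized at 29°.
I₂ = I₁ · cos²(35°) = 1.755e+04 · 0.671 = 1.178e+04 lux.
I₃ = I₂ · cos²(14°) = 1.178e+04 · 0.9415 = 1.109e+04 lux.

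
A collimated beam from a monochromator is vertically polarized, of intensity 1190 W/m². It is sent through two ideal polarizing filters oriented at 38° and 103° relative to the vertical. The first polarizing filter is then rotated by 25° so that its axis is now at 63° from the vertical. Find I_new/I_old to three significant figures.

I_new/I_old ≈ 1.09

Before rotation:
I₁ = I₀ cos²(38° − 0°) = I₀ cos²(38°) = 0.621 I₀.
I₂ = I₁ cos²(103° − 38°) = 0.621 I₀ · cos²(65°) = 0.1109 I₀.
After rotation:
I₁ = I₀ cos²(63° − 0°) = I₀ cos²(63°) = 0.2061 I₀.
I₂ = I₁ cos²(103° − 63°) = 0.2061 I₀ · cos²(40°) = 0.1209 I₀.
Ratio = 0.1209 / 0.1109 = 1.091.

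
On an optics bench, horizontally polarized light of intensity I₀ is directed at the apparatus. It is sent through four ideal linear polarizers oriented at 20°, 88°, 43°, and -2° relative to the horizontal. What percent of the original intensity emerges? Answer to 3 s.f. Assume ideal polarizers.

I₁ = I₀ cos²(20° − 0°) = I₀ cos²(20°) = 0.883 I₀.
I₂ = I₁ cos²(88° − 20°) = 0.883 I₀ · cos²(68°) = 0.1239 I₀.
I₃ = I₂ cos²(43° − 88°) = 0.1239 I₀ · cos²(45°) = 0.06196 I₀.
I₄ = I₃ cos²(-2° − 43°) = 0.06196 I₀ · cos²(45°) = 0.03098 I₀.
That is 3.098% of the incident intensity.

≈ 3.10%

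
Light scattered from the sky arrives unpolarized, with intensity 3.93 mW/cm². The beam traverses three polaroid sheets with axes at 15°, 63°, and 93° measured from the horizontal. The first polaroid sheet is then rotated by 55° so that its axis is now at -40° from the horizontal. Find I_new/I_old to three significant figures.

I_new/I_old ≈ 0.113

Before rotation:
Unpolarized light through the first polarizer → I₁ = ½ I₀, now polarized at 15°.
I₂ = I₁ cos²(63° − 15°) = 0.5 I₀ · cos²(48°) = 0.2239 I₀.
I₃ = I₂ cos²(93° − 63°) = 0.2239 I₀ · cos²(30°) = 0.1679 I₀.
After rotation:
Unpolarized light through the first polarizer → I₁ = ½ I₀, now polarized at -40°.
Angle between axes 1 and 2: 77°. I₂ = 0.5 I₀ · cos²(77°) = 0.0253 I₀.
I₃ = I₂ cos²(93° − 63°) = 0.0253 I₀ · cos²(30°) = 0.01898 I₀.
Ratio = 0.01898 / 0.1679 = 0.113.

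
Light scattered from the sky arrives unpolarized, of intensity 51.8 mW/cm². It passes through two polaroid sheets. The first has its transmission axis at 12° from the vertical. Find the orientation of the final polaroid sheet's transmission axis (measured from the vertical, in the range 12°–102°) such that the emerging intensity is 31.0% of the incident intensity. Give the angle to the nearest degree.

Unpolarized light through the first polarizer → I₁ = ½ I₀, now polarized at 12°.
Need I₂/I₀ = 0.31, so cos²(θ − 12°) = 0.31 / 0.5 = 0.62.
θ − 12° = arccos(√0.62) = 38.1°, giving θ ≈ 12 + 38.1 = 50.1°.

θ ≈ 50°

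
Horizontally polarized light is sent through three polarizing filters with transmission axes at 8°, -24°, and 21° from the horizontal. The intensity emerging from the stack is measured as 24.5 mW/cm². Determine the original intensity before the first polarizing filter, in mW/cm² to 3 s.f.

I₁ = I₀ cos²(8° − 0°) = I₀ cos²(8°) = 0.9806 I₀.
I₂ = I₁ cos²(-24° − 8°) = 0.9806 I₀ · cos²(32°) = 0.7053 I₀.
I₃ = I₂ cos²(21° + 24°) = 0.7053 I₀ · cos²(45°) = 0.3526 I₀.
So 24.5 mW/cm² = 0.3526 I₀, giving I₀ = 24.5/0.3526 = 69.48 mW/cm².

I₀ ≈ 69.5 mW/cm²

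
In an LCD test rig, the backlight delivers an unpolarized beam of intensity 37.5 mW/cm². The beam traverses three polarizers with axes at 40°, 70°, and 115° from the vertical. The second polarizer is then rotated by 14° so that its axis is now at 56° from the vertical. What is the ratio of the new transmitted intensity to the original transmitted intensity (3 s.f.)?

I_new/I_old ≈ 0.654

Before rotation:
Unpolarized light through the first polarizer → I₁ = ½ I₀, now polarized at 40°.
I₂ = I₁ cos²(70° − 40°) = 0.5 I₀ · cos²(30°) = 0.375 I₀.
I₃ = I₂ cos²(115° − 70°) = 0.375 I₀ · cos²(45°) = 0.1875 I₀.
After rotation:
Unpolarized light through the first polarizer → I₁ = ½ I₀, now polarized at 40°.
I₂ = I₁ cos²(56° − 40°) = 0.5 I₀ · cos²(16°) = 0.462 I₀.
I₃ = I₂ cos²(115° − 56°) = 0.462 I₀ · cos²(59°) = 0.1226 I₀.
Ratio = 0.1226 / 0.1875 = 0.6536.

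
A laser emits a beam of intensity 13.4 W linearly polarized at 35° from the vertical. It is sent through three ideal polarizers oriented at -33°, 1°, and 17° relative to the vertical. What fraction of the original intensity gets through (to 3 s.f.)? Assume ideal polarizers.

By Malus's law, I₁ = 13.4 W · cos²(68°) = 1.88 W.
I₂ = I₁ · cos²(34°) = 1.88 · 0.6873 = 1.292 W.
I₃ = I₂ · cos²(16°) = 1.292 · 0.924 = 1.194 W.
Transmitted fraction = 0.08912.

I/I₀ ≈ 0.0891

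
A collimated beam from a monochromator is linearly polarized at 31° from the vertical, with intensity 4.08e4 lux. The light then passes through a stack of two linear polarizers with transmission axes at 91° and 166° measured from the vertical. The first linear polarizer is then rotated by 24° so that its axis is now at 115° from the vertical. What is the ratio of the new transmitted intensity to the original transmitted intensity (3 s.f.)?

Before rotation:
I₁ = I₀ cos²(91° − 31°) = I₀ cos²(60°) = 0.25 I₀.
I₂ = I₁ cos²(166° − 91°) = 0.25 I₀ · cos²(75°) = 0.01675 I₀.
After rotation:
I₁ = I₀ cos²(115° − 31°) = I₀ cos²(84°) = 0.01093 I₀.
I₂ = I₁ cos²(166° − 115°) = 0.01093 I₀ · cos²(51°) = 0.004327 I₀.
Ratio = 0.004327 / 0.01675 = 0.2584.

I_new/I_old ≈ 0.258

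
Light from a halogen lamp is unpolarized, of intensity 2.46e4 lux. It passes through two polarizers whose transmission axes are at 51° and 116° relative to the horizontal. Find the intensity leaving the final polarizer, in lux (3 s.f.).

Unpolarized light through the first polarizer → I₁ = 2.46e4 lux/2 = 1.23e+04 lux, polarized at 51°.
I₂ = I₁ · cos²(65°) = 1.23e+04 · 0.1786 = 2197 lux.

I ≈ 2200 lux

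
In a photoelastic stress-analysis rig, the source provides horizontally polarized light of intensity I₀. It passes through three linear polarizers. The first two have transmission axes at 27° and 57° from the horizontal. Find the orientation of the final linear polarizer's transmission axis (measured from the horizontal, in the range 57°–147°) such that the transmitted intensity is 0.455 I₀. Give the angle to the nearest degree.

I₁ = I₀ cos²(27° − 0°) = I₀ cos²(27°) = 0.7939 I₀.
I₂ = I₁ cos²(57° − 27°) = 0.7939 I₀ · cos²(30°) = 0.5954 I₀.
Need I₃/I₀ = 0.455, so cos²(θ − 57°) = 0.455 / 0.5954 = 0.7642.
θ − 57° = arccos(√0.7642) = 29.1°, giving θ ≈ 57 + 29.1 = 86.1°.

θ ≈ 86°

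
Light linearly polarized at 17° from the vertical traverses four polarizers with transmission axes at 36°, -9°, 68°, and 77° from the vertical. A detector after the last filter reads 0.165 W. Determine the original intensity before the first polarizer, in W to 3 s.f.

By Malus's law, I₁ = I₀ cos²(36° − 17°) = I₀ cos²(19°) = 0.894 I₀.
I₂ = I₁ cos²(-9° − 36°) = 0.894 I₀ · cos²(45°) = 0.447 I₀.
I₃ = I₂ cos²(68° + 9°) = 0.447 I₀ · cos²(77°) = 0.02262 I₀.
I₄ = I₃ cos²(77° − 68°) = 0.02262 I₀ · cos²(9°) = 0.02207 I₀.
So 0.165 W = 0.02207 I₀, giving I₀ = 0.165/0.02207 = 7.478 W.

I₀ ≈ 7.48 W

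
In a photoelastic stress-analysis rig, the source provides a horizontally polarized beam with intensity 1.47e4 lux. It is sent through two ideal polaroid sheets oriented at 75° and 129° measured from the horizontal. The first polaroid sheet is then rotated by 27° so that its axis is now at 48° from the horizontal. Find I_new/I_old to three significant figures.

Before rotation:
By Malus's law, I₁ = I₀ cos²(75° − 0°) = I₀ cos²(75°) = 0.06699 I₀.
I₂ = I₁ cos²(129° − 75°) = 0.06699 I₀ · cos²(54°) = 0.02314 I₀.
After rotation:
I₁ = I₀ cos²(48° − 0°) = I₀ cos²(48°) = 0.4477 I₀.
I₂ = I₁ cos²(129° − 48°) = 0.4477 I₀ · cos²(81°) = 0.01096 I₀.
Ratio = 0.01096 / 0.02314 = 0.4734.

I_new/I_old ≈ 0.473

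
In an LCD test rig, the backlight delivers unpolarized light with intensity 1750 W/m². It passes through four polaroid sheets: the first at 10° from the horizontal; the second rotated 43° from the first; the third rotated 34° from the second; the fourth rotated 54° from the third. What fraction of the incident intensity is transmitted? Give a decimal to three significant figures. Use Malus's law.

I/I₀ ≈ 0.0635

Unpolarized light through the first polarizer → I₁ = 1750 W/m²/2 = 875 W/m², polarized at 10°.
I₂ = I₁ · cos²(43°) = 875 · 0.5349 = 468 W/m².
I₃ = I₂ · cos²(34°) = 468 · 0.6873 = 321.7 W/m².
I₄ = I₃ · cos²(54°) = 321.7 · 0.3455 = 111.1 W/m².
Transmitted fraction = 0.06351.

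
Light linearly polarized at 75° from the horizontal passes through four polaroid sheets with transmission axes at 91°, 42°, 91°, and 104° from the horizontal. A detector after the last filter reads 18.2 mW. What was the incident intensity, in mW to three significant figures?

I₁ = I₀ cos²(91° − 75°) = I₀ cos²(16°) = 0.924 I₀.
I₂ = I₁ cos²(42° − 91°) = 0.924 I₀ · cos²(49°) = 0.3977 I₀.
I₃ = I₂ cos²(91° − 42°) = 0.3977 I₀ · cos²(49°) = 0.1712 I₀.
I₄ = I₃ cos²(104° − 91°) = 0.1712 I₀ · cos²(13°) = 0.1625 I₀.
So 18.2 mW = 0.1625 I₀, giving I₀ = 18.2/0.1625 = 112 mW.

I₀ ≈ 112 mW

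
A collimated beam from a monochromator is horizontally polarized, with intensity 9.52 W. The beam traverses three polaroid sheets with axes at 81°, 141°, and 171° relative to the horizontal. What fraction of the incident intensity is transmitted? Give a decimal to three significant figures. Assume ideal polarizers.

I/I₀ ≈ 0.00459

I₁ = 9.52 W · cos²(81°) = 0.233 W.
I₂ = I₁ · cos²(60°) = 0.233 · 0.25 = 0.05824 W.
I₃ = I₂ · cos²(30°) = 0.05824 · 0.75 = 0.04368 W.
Transmitted fraction = 0.004588.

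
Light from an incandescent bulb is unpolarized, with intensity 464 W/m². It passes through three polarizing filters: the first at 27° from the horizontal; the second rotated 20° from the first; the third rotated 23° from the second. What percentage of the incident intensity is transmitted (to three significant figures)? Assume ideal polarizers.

Unpolarized light through the first polarizer → I₁ = 464 W/m²/2 = 232 W/m², polarized at 27°.
I₂ = I₁ · cos²(20°) = 232 · 0.883 = 204.9 W/m².
I₃ = I₂ · cos²(23°) = 204.9 · 0.8473 = 173.6 W/m².
That is 37.41% of the incident intensity.

≈ 37.4%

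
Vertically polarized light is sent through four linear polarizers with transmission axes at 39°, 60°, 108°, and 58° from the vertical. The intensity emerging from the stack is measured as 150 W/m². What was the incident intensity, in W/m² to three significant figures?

By Malus's law, I₁ = I₀ cos²(39° − 0°) = I₀ cos²(39°) = 0.604 I₀.
I₂ = I₁ cos²(60° − 39°) = 0.604 I₀ · cos²(21°) = 0.5264 I₀.
I₃ = I₂ cos²(108° − 60°) = 0.5264 I₀ · cos²(48°) = 0.2357 I₀.
I₄ = I₃ cos²(58° − 108°) = 0.2357 I₀ · cos²(50°) = 0.09738 I₀.
So 150 W/m² = 0.09738 I₀, giving I₀ = 150/0.09738 = 1540 W/m².

I₀ ≈ 1540 W/m²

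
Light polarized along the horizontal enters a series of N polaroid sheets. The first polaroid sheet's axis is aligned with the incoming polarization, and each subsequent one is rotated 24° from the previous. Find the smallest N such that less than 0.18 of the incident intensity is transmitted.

First polarizer is aligned with the polarization: full transmission.
Each further stage multiplies by cos²(24°) = 0.8346.
After N polarizers: T = 0.8346^(N−1). Require T < 0.18 ⇒ N−1 > ln(0.18)/ln(0.8346) = 9.48, so N−1 ≥ 10 and N = 11.
Check: N=11 gives T = 0.1639 < 0.18; N=10 gives T = 0.1964.

N = 11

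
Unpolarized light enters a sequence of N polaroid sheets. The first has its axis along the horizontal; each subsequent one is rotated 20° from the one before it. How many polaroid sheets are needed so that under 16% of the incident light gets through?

N = 11

First polarizer halves the unpolarized light: factor 1/2.
Each further stage multiplies by cos²(20°) = 0.883.
After N polarizers: T = 0.5·0.883^(N−1). Require T < 0.16 ⇒ N−1 > ln(0.16/0.5)/ln(0.883) = 9.16, so N−1 ≥ 10 and N = 11.
Check: N=11 gives T = 0.1441 < 0.16; N=10 gives T = 0.1632.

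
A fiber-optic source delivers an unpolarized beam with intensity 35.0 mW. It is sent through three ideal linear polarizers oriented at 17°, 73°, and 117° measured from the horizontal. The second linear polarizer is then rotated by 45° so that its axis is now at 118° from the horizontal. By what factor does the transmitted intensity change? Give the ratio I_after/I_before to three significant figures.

Before rotation:
Unpolarized light through the first polarizer → I₁ = ½ I₀, now polarized at 17°.
I₂ = I₁ cos²(73° − 17°) = 0.5 I₀ · cos²(56°) = 0.1563 I₀.
I₃ = I₂ cos²(117° − 73°) = 0.1563 I₀ · cos²(44°) = 0.0809 I₀.
After rotation:
Unpolarized light through the first polarizer → I₁ = ½ I₀, now polarized at 17°.
Angle between axes 1 and 2: 79°. I₂ = 0.5 I₀ · cos²(79°) = 0.0182 I₀.
I₃ = I₂ cos²(117° − 118°) = 0.0182 I₀ · cos²(1°) = 0.0182 I₀.
Ratio = 0.0182 / 0.0809 = 0.2249.

I_new/I_old ≈ 0.225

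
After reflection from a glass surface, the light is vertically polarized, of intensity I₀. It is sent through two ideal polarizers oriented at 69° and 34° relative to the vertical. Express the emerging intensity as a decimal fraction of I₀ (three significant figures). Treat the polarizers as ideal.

≈ 0.0862 I₀

By Malus's law, I₁ = I₀ cos²(69° − 0°) = I₀ cos²(69°) = 0.1284 I₀.
I₂ = I₁ cos²(34° − 69°) = 0.1284 I₀ · cos²(35°) = 0.08618 I₀.
Transmitted fraction = 0.08618.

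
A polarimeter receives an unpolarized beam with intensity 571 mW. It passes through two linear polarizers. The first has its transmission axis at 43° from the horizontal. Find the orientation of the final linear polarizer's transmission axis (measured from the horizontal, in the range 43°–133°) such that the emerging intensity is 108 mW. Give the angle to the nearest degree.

Unpolarized light through the first polarizer → I₁ = ½ I₀, now polarized at 43°.
Target fraction: 108 / 571 mW = 0.1891 of I₀.
Need I₂/I₀ = 0.1891, so cos²(θ − 43°) = 0.1891 / 0.5 = 0.3783.
θ − 43° = arccos(√0.3783) = 52.0°, giving θ ≈ 43 + 52.0 = 95.0°.

θ ≈ 95°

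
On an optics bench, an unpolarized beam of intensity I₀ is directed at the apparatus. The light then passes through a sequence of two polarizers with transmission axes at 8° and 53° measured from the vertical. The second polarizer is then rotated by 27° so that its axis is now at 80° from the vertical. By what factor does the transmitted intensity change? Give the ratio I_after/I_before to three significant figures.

Before rotation:
Unpolarized light through the first polarizer → I₁ = ½ I₀, now polarized at 8°.
I₂ = I₁ cos²(53° − 8°) = 0.5 I₀ · cos²(45°) = 0.25 I₀.
After rotation:
Unpolarized light through the first polarizer → I₁ = ½ I₀, now polarized at 8°.
I₂ = I₁ cos²(80° − 8°) = 0.5 I₀ · cos²(72°) = 0.04775 I₀.
Ratio = 0.04775 / 0.25 = 0.191.

I_new/I_old ≈ 0.191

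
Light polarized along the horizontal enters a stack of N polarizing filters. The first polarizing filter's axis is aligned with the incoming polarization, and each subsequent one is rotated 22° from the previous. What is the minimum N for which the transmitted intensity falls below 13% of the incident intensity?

First polarizer is aligned with the polarization: full transmission.
Each further stage multiplies by cos²(22°) = 0.8597.
After N polarizers: T = 0.8597^(N−1). Require T < 0.13 ⇒ N−1 > ln(0.13)/ln(0.8597) = 13.49, so N−1 ≥ 14 and N = 15.
Check: N=15 gives T = 0.1204 < 0.13; N=14 gives T = 0.1401.

N = 15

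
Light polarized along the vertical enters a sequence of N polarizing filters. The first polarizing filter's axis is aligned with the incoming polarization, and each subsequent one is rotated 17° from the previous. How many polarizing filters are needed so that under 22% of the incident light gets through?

N = 18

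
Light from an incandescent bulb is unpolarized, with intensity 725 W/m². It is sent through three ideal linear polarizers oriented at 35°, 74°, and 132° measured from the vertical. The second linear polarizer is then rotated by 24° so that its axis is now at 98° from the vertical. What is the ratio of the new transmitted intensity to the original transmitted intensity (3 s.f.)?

Before rotation:
Unpolarized light through the first polarizer → I₁ = ½ I₀, now polarized at 35°.
I₂ = I₁ cos²(74° − 35°) = 0.5 I₀ · cos²(39°) = 0.302 I₀.
I₃ = I₂ cos²(132° − 74°) = 0.302 I₀ · cos²(58°) = 0.0848 I₀.
After rotation:
Unpolarized light through the first polarizer → I₁ = ½ I₀, now polarized at 35°.
I₂ = I₁ cos²(98° − 35°) = 0.5 I₀ · cos²(63°) = 0.1031 I₀.
I₃ = I₂ cos²(132° − 98°) = 0.1031 I₀ · cos²(34°) = 0.07083 I₀.
Ratio = 0.07083 / 0.0848 = 0.8353.

I_new/I_old ≈ 0.835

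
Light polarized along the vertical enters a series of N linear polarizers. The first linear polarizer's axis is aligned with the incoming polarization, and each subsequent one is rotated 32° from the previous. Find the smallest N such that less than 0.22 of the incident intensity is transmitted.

First polarizer is aligned with the polarization: full transmission.
Each further stage multiplies by cos²(32°) = 0.7192.
After N polarizers: T = 0.7192^(N−1). Require T < 0.22 ⇒ N−1 > ln(0.22)/ln(0.7192) = 4.59, so N−1 ≥ 5 and N = 6.
Check: N=6 gives T = 0.1924 < 0.22; N=5 gives T = 0.2675.

N = 6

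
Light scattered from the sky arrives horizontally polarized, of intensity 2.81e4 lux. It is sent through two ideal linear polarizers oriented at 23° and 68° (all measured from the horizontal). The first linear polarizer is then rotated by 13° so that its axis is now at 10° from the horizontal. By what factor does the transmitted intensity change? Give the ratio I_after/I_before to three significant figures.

I_new/I_old ≈ 0.643

Before rotation:
By Malus's law, I₁ = I₀ cos²(23° − 0°) = I₀ cos²(23°) = 0.8473 I₀.
I₂ = I₁ cos²(68° − 23°) = 0.8473 I₀ · cos²(45°) = 0.4237 I₀.
After rotation:
I₁ = I₀ cos²(10° − 0°) = I₀ cos²(10°) = 0.9698 I₀.
I₂ = I₁ cos²(68° − 10°) = 0.9698 I₀ · cos²(58°) = 0.2723 I₀.
Ratio = 0.2723 / 0.4237 = 0.6428.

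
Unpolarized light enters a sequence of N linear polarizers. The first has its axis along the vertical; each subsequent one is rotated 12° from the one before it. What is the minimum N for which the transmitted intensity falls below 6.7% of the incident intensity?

First polarizer halves the unpolarized light: factor 1/2.
Each further stage multiplies by cos²(12°) = 0.9568.
After N polarizers: T = 0.5·0.9568^(N−1). Require T < 0.067 ⇒ N−1 > ln(0.067/0.5)/ln(0.9568) = 45.48, so N−1 ≥ 46 and N = 47.
Check: N=47 gives T = 0.06549 < 0.067; N=46 gives T = 0.06845.

N = 47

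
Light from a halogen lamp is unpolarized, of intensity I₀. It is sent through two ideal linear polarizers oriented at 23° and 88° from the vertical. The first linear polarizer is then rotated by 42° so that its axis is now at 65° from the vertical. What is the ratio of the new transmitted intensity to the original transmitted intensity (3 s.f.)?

Before rotation:
Unpolarized light through the first polarizer → I₁ = ½ I₀, now polarized at 23°.
I₂ = I₁ cos²(88° − 23°) = 0.5 I₀ · cos²(65°) = 0.0893 I₀.
After rotation:
Unpolarized light through the first polarizer → I₁ = ½ I₀, now polarized at 65°.
I₂ = I₁ cos²(88° − 65°) = 0.5 I₀ · cos²(23°) = 0.4237 I₀.
Ratio = 0.4237 / 0.0893 = 4.744.

I_new/I_old ≈ 4.74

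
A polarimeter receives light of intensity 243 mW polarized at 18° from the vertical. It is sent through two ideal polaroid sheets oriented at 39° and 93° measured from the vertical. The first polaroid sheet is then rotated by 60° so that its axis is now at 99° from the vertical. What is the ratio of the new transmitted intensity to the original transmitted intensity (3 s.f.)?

I_new/I_old ≈ 0.0804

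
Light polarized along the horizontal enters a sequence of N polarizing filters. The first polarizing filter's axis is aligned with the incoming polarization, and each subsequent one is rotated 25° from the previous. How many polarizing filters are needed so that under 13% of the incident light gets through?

N = 12

First polarizer is aligned with the polarization: full transmission.
Each further stage multiplies by cos²(25°) = 0.8214.
After N polarizers: T = 0.8214^(N−1). Require T < 0.13 ⇒ N−1 > ln(0.13)/ln(0.8214) = 10.37, so N−1 ≥ 11 and N = 12.
Check: N=12 gives T = 0.1148 < 0.13; N=11 gives T = 0.1398.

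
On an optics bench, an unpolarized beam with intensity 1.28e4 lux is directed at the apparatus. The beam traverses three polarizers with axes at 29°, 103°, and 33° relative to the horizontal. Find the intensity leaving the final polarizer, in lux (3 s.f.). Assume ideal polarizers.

Unpolarized light through the first polarizer → I₁ = 1.28e4 lux/2 = 6400 lux, polarized at 29°.
I₂ = I₁ · cos²(74°) = 6400 · 0.07598 = 486.2 lux.
I₃ = I₂ · cos²(70°) = 486.2 · 0.117 = 56.88 lux.

I ≈ 56.9 lux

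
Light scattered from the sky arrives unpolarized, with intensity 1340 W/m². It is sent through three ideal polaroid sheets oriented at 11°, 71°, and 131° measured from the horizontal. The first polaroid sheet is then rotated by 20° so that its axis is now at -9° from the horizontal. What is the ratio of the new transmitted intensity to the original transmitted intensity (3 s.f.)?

Before rotation:
Unpolarized light through the first polarizer → I₁ = ½ I₀, now polarized at 11°.
I₂ = I₁ cos²(71° − 11°) = 0.5 I₀ · cos²(60°) = 0.125 I₀.
I₃ = I₂ cos²(131° − 71°) = 0.125 I₀ · cos²(60°) = 0.03125 I₀.
After rotation:
Unpolarized light through the first polarizer → I₁ = ½ I₀, now polarized at -9°.
I₂ = I₁ cos²(71° + 9°) = 0.5 I₀ · cos²(80°) = 0.01508 I₀.
I₃ = I₂ cos²(131° − 71°) = 0.01508 I₀ · cos²(60°) = 0.003769 I₀.
Ratio = 0.003769 / 0.03125 = 0.1206.

I_new/I_old ≈ 0.121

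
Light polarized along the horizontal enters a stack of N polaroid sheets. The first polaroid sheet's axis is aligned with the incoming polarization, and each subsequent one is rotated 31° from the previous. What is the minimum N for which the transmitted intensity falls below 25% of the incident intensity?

N = 6

First polarizer is aligned with the polarization: full transmission.
Each further stage multiplies by cos²(31°) = 0.7347.
After N polarizers: T = 0.7347^(N−1). Require T < 0.25 ⇒ N−1 > ln(0.25)/ln(0.7347) = 4.50, so N−1 ≥ 5 and N = 6.
Check: N=6 gives T = 0.2141 < 0.25; N=5 gives T = 0.2914.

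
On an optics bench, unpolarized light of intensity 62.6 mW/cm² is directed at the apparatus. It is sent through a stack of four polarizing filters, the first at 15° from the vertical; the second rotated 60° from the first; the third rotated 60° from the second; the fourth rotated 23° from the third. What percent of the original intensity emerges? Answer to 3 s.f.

Unpolarized light through the first polarizer → I₁ = 62.6 mW/cm²/2 = 31.3 mW/cm², polarized at 15°.
I₂ = I₁ · cos²(60°) = 31.3 · 0.25 = 7.825 mW/cm².
I₃ = I₂ · cos²(60°) = 7.825 · 0.25 = 1.956 mW/cm².
I₄ = I₃ · cos²(23°) = 1.956 · 0.8473 = 1.658 mW/cm².
That is 2.648% of the incident intensity.

≈ 2.65%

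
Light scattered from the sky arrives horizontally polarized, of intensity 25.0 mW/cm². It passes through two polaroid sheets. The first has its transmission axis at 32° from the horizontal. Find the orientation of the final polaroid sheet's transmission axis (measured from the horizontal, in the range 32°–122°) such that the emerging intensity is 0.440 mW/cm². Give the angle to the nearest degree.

By Malus's law, I₁ = I₀ cos²(32° − 0°) = I₀ cos²(32°) = 0.7192 I₀.
Target fraction: 0.440 / 25.0 mW/cm² = 0.0176 of I₀.
Need I₂/I₀ = 0.0176, so cos²(θ − 32°) = 0.0176 / 0.7192 = 0.02447.
θ − 32° = arccos(√0.02447) = 81.0°, giving θ ≈ 32 + 81.0 = 113.0°.

θ ≈ 113°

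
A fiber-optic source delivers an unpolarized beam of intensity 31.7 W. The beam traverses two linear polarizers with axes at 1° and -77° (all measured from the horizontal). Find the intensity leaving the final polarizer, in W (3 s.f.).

I ≈ 0.685 W

Unpolarized light through the first polarizer → I₁ = 31.7 W/2 = 15.85 W, polarized at 1°.
I₂ = I₁ · cos²(78°) = 15.85 · 0.04323 = 0.6852 W.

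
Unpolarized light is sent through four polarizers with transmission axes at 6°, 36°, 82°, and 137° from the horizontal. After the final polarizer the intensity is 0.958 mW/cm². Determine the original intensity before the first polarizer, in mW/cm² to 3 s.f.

I₀ ≈ 16.1 mW/cm²

Unpolarized light through the first polarizer → I₁ = ½ I₀, now polarized at 6°.
I₂ = I₁ cos²(36° − 6°) = 0.5 I₀ · cos²(30°) = 0.375 I₀.
I₃ = I₂ cos²(82° − 36°) = 0.375 I₀ · cos²(46°) = 0.181 I₀.
I₄ = I₃ cos²(137° − 82°) = 0.181 I₀ · cos²(55°) = 0.05953 I₀.
So 0.958 mW/cm² = 0.05953 I₀, giving I₀ = 0.958/0.05953 = 16.09 mW/cm².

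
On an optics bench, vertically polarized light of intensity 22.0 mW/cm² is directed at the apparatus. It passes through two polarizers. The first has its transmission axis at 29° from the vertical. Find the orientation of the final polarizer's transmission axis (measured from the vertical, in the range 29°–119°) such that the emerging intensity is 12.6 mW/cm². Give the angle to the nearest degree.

θ ≈ 59°

I₁ = I₀ cos²(29° − 0°) = I₀ cos²(29°) = 0.765 I₀.
Target fraction: 12.6 / 22.0 mW/cm² = 0.5727 of I₀.
Need I₂/I₀ = 0.5727, so cos²(θ − 29°) = 0.5727 / 0.765 = 0.7487.
θ − 29° = arccos(√0.7487) = 30.1°, giving θ ≈ 29 + 30.1 = 59.1°.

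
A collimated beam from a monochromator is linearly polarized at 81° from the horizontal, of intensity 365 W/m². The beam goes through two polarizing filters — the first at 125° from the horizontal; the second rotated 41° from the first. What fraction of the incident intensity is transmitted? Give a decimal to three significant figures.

I/I₀ ≈ 0.295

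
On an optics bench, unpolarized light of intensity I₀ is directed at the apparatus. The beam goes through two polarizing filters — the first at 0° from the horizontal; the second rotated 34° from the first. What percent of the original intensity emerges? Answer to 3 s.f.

≈ 34.4%

Unpolarized light through the first polarizer → I₁ = ½ I₀, now polarized at 0°.
I₂ = I₁ cos²(34°) = 0.5 · 0.6873 I₀ = 0.3437 I₀.
That is 34.37% of the incident intensity.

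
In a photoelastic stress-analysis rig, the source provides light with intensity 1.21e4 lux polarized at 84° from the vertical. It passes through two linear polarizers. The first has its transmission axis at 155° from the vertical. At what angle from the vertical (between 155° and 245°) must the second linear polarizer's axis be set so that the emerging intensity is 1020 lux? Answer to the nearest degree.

θ ≈ 182°

I₁ = I₀ cos²(155° − 84°) = I₀ cos²(71°) = 0.106 I₀.
Target fraction: 1020 / 1.21e4 lux = 0.0843 of I₀.
Need I₂/I₀ = 0.0843, so cos²(θ − 155°) = 0.0843 / 0.106 = 0.7953.
θ − 155° = arccos(√0.7953) = 26.9°, giving θ ≈ 155 + 26.9 = 181.9°.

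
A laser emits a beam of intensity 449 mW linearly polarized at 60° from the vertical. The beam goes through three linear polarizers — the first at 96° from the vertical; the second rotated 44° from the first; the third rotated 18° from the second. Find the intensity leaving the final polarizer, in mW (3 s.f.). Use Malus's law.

I ≈ 138 mW

By Malus's law, I₁ = 449 mW · cos²(36°) = 293.9 mW.
I₂ = I₁ · cos²(44°) = 293.9 · 0.5174 = 152.1 mW.
I₃ = I₂ · cos²(18°) = 152.1 · 0.9045 = 137.5 mW.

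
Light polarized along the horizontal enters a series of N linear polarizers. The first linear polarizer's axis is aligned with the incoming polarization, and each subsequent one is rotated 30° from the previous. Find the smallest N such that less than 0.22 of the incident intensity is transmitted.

First polarizer is aligned with the polarization: full transmission.
Each further stage multiplies by cos²(30°) = 0.75.
After N polarizers: T = 0.75^(N−1). Require T < 0.22 ⇒ N−1 > ln(0.22)/ln(0.75) = 5.26, so N−1 ≥ 6 and N = 7.
Check: N=7 gives T = 0.178 < 0.22; N=6 gives T = 0.2373.

N = 7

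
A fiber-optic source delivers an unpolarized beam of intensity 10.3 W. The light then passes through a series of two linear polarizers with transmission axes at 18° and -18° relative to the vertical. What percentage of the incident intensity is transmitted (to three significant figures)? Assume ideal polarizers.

≈ 32.7%

Unpolarized light through the first polarizer → I₁ = 10.3 W/2 = 5.15 W, polarized at 18°.
I₂ = I₁ · cos²(36°) = 5.15 · 0.6545 = 3.371 W.
That is 32.73% of the incident intensity.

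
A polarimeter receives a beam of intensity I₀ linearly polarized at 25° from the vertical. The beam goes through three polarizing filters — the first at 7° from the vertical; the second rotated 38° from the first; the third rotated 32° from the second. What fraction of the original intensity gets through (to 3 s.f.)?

≈ 0.404 I₀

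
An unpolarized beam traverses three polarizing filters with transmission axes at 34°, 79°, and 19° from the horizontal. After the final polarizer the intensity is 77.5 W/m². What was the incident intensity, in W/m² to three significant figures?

I₀ ≈ 1240 W/m²

Unpolarized light through the first polarizer → I₁ = ½ I₀, now polarized at 34°.
I₂ = I₁ cos²(79° − 34°) = 0.5 I₀ · cos²(45°) = 0.25 I₀.
I₃ = I₂ cos²(19° − 79°) = 0.25 I₀ · cos²(60°) = 0.0625 I₀.
So 77.5 W/m² = 0.0625 I₀, giving I₀ = 77.5/0.0625 = 1240 W/m².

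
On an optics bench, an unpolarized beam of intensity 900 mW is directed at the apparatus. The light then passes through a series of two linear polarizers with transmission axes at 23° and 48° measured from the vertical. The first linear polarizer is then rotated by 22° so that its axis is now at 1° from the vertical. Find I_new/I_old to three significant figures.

I_new/I_old ≈ 0.566

Before rotation:
Unpolarized light through the first polarizer → I₁ = ½ I₀, now polarized at 23°.
I₂ = I₁ cos²(48° − 23°) = 0.5 I₀ · cos²(25°) = 0.4107 I₀.
After rotation:
Unpolarized light through the first polarizer → I₁ = ½ I₀, now polarized at 1°.
I₂ = I₁ cos²(48° − 1°) = 0.5 I₀ · cos²(47°) = 0.2326 I₀.
Ratio = 0.2326 / 0.4107 = 0.5663.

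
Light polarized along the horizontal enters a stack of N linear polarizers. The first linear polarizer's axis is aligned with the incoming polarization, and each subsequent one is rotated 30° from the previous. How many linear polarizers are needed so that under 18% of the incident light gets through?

First polarizer is aligned with the polarization: full transmission.
Each further stage multiplies by cos²(30°) = 0.75.
After N polarizers: T = 0.75^(N−1). Require T < 0.18 ⇒ N−1 > ln(0.18)/ln(0.75) = 5.96, so N−1 ≥ 6 and N = 7.
Check: N=7 gives T = 0.178 < 0.18; N=6 gives T = 0.2373.

N = 7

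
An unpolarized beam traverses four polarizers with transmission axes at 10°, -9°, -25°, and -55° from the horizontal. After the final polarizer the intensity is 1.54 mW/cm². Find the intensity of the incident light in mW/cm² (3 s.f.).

I₀ ≈ 4.97 mW/cm²

Unpolarized light through the first polarizer → I₁ = ½ I₀, now polarized at 10°.
I₂ = I₁ cos²(-9° − 10°) = 0.5 I₀ · cos²(19°) = 0.447 I₀.
I₃ = I₂ cos²(-25° + 9°) = 0.447 I₀ · cos²(16°) = 0.413 I₀.
I₄ = I₃ cos²(-55° + 25°) = 0.413 I₀ · cos²(30°) = 0.3098 I₀.
So 1.54 mW/cm² = 0.3098 I₀, giving I₀ = 1.54/0.3098 = 4.971 mW/cm².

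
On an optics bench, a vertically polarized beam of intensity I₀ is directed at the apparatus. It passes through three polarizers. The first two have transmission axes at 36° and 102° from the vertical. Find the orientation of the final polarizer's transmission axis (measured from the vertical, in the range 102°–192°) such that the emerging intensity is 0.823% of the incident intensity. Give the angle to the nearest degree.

θ ≈ 176°

I₁ = I₀ cos²(36° − 0°) = I₀ cos²(36°) = 0.6545 I₀.
I₂ = I₁ cos²(102° − 36°) = 0.6545 I₀ · cos²(66°) = 0.1083 I₀.
Need I₃/I₀ = 0.00823, so cos²(θ − 102°) = 0.00823 / 0.1083 = 0.07601.
θ − 102° = arccos(√0.07601) = 74.0°, giving θ ≈ 102 + 74.0 = 176.0°.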